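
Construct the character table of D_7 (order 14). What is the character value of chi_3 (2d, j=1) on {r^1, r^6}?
Conjugacy classes: {e} of size 1, {r^1, r^6} of size 2, {r^2, r^5} of size 2, {r^3, r^4} of size 2, {s, sr, ..., sr^6} of size 7.
Character table:
  irrep \ class              {e} (size 1)  {r^1, r^6} (size 2)  {r^2, r^5} (size 2)  {r^3, r^4} (size 2)  {s, sr, ..., sr^6} (size 7)
  chi_1 (triv)               1             1                    1                    1                    1                          
  chi_2 (sign: r->1, s->-1)  1             1                    1                    1                    -1                         
  chi_3 (2d, j=1)            2             2*cos(2*pi/7)        -2*cos(3*pi/7)       -2*cos(pi/7)         0                          
  chi_4 (2d, j=2)            2             -2*cos(3*pi/7)       -2*cos(pi/7)         2*cos(2*pi/7)        0                          
  chi_5 (2d, j=3)            2             -2*cos(pi/7)         2*cos(2*pi/7)        -2*cos(3*pi/7)       0                          

Spot check: chi_3 (2d, j=1) on {r^1, r^6} = 2*cos(2*pi/7).

Justification: D_7 has order 2*7 = 14 with 5 conjugacy classes, hence 5 irreducibles. Sum of squared dims 1 + 1 + 4 + 4 + 4 = 14 = |G|. Linear characters come from the abelianisation; the 2-dimensional irreps have character r^k -> 2*cos(2*pi*j*k/7), reflections -> 0.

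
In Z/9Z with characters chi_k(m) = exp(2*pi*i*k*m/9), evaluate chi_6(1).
chi_6(1) = zeta_9^6 = exp(-2*I*pi/3)

Justification: chi_6(1) = zeta_9^(6*1) = zeta_9^6. Since zeta_9^9 = 1, this equals zeta_9^6 = exp(2*pi*i*6/9) = exp(-2*I*pi/3).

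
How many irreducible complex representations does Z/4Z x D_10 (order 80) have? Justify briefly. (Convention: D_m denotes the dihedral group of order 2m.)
32

Derivation: The number of irreducible complex representations of a finite group equals its number of conjugacy classes. For a direct product, #classes(G x H) = #classes(G) * #classes(H). Z/4Z has 4 classes (abelian), D_10 has 8 classes, so 4 * 8 = 32, so Z/4Z x D_10 (order 80) has exactly 32 irreducible complex representations.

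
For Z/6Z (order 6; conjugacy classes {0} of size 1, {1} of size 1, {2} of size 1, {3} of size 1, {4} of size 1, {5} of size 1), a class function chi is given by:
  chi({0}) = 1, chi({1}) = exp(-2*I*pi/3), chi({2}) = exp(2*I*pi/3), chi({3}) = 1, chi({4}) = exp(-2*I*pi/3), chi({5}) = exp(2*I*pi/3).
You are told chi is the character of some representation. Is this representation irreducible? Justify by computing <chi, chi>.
Irreducible: <chi, chi> = 1.

Derivation: <chi, chi> = (1/|G|) sum_C |C| * |chi(C)|^2 = (1/6)[1*|1|^2 + 1*|exp(-2*I*pi/3)|^2 + 1*|exp(2*I*pi/3)|^2 + 1*|1|^2 + 1*|exp(-2*I*pi/3)|^2 + 1*|exp(2*I*pi/3)|^2]
  = (1/6)[(1) + (1) + (1) + (1) + (1) + (1)] = 6/6 = 1.
(Exp terms are combined using exp(i*s)*conj(exp(i*t)) = exp(i*(s-t)), and sums of them are collapsed using the identity that for every m > 1 the m distinct m-th roots of unity sum to 0, e.g. 1 + exp(2*I*pi/3) + exp(-2*I*pi/3) = 0.)
A character is irreducible iff <chi, chi> = 1, so this representation is irreducible.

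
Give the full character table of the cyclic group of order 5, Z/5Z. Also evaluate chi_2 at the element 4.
Character table of Z/5Z (irreps indexed chi_0,...,chi_4 with chi_k(m) = zeta_5^(k*m), zeta_5 = exp(2*pi*i/5)):
  irrep \ class  {0} (size 1)  {1} (size 1)    {2} (size 1)    {3} (size 1)    {4} (size 1)  
  chi_0          1             1               1               1               1             
  chi_1          1             exp(2*I*pi/5)   exp(4*I*pi/5)   exp(-4*I*pi/5)  exp(-2*I*pi/5)
  chi_2          1             exp(4*I*pi/5)   exp(-2*I*pi/5)  exp(2*I*pi/5)   exp(-4*I*pi/5)
  chi_3          1             exp(-4*I*pi/5)  exp(2*I*pi/5)   exp(-2*I*pi/5)  exp(4*I*pi/5) 
  chi_4          1             exp(-2*I*pi/5)  exp(-4*I*pi/5)  exp(4*I*pi/5)   exp(2*I*pi/5) 

Spot check: chi_2(4) = zeta_5^(2*4) = zeta_5^8 = exp(-4*I*pi/5).

Derivation: Z/5Z is abelian, so all 5 irreducible complex representations are 1-dimensional. They are given by chi_k(m) = zeta_5^(k*m) for k = 0,...,4. Row orthogonality: sum_m chi_k(m) conj(chi_l(m)) = 5 * [k = l].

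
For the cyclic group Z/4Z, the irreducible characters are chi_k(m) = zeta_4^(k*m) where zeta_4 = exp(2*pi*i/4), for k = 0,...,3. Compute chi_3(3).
chi_3(3) = zeta_4^9 = I

Proof sketch: chi_3(3) = zeta_4^(3*3) = zeta_4^9. Since zeta_4^4 = 1, this equals zeta_4^1 = exp(2*pi*i*1/4) = I.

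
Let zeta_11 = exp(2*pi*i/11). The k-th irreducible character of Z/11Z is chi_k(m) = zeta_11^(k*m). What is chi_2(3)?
chi_2(3) = zeta_11^6 = exp(-10*I*pi/11)

Explanation: chi_2(3) = zeta_11^(2*3) = zeta_11^6. Since zeta_11^11 = 1, this equals zeta_11^6 = exp(2*pi*i*6/11) = exp(-10*I*pi/11).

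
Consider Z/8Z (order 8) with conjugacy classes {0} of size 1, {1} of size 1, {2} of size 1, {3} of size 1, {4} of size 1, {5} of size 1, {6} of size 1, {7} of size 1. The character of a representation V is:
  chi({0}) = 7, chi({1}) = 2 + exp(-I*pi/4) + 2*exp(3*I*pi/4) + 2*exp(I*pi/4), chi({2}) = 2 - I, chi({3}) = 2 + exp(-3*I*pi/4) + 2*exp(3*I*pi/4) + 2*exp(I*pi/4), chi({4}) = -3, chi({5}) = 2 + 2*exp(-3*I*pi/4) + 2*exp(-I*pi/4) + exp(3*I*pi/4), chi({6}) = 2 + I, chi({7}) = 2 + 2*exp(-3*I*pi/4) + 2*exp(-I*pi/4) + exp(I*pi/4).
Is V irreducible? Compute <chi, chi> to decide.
Not irreducible (reducible): <chi, chi> = 13 > 1.

Derivation: <chi, chi> = (1/|G|) sum_C |C| * |chi(C)|^2 = (1/8)[1*|7|^2 + 1*|2 + exp(-I*pi/4) + 2*exp(3*I*pi/4) + 2*exp(I*pi/4)|^2 + 1*|2 - I|^2 + 1*|2 + exp(-3*I*pi/4) + 2*exp(3*I*pi/4) + 2*exp(I*pi/4)|^2 + 1*|-3|^2 + 1*|2 + 2*exp(-3*I*pi/4) + 2*exp(-I*pi/4) + exp(3*I*pi/4)|^2 + 1*|2 + I|^2 + 1*|2 + 2*exp(-3*I*pi/4) + 2*exp(-I*pi/4) + exp(I*pi/4)|^2]
  = (1/8)[(49) + (9 + 6*exp(-I*pi/4) + 4*exp(-3*I*pi/4) + 4*exp(3*I*pi/4) + 6*exp(I*pi/4)) + (5) + (9 + 6*exp(-3*I*pi/4) + 4*exp(-I*pi/4) + 4*exp(I*pi/4) + 6*exp(3*I*pi/4)) + (9) + (9 + 6*exp(-3*I*pi/4) + 4*exp(-I*pi/4) + 4*exp(I*pi/4) + 6*exp(3*I*pi/4)) + (5) + (9 + 6*exp(-I*pi/4) + 4*exp(-3*I*pi/4) + 4*exp(3*I*pi/4) + 6*exp(I*pi/4))] = 104/8 = 13.
(Exp terms are combined using exp(i*s)*conj(exp(i*t)) = exp(i*(s-t)), and sums of them are collapsed using the identity that for every m > 1 the m distinct m-th roots of unity sum to 0, e.g. 1 + exp(2*I*pi/3) + exp(-2*I*pi/3) = 0.)
A character is irreducible iff <chi, chi> = 1, so this representation is reducible.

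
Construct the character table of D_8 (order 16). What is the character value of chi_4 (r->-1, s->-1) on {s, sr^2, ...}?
Conjugacy classes: {e} of size 1, {r^4} of size 1, {r^1, r^7} of size 2, {r^2, r^6} of size 2, {r^3, r^5} of size 2, {s, sr^2, ...} of size 4, {sr, sr^3, ...} of size 4.
Character table:
  irrep \ class              {e} (size 1)  {r^4} (size 1)  {r^1, r^7} (size 2)  {r^2, r^6} (size 2)  {r^3, r^5} (size 2)  {s, sr^2, ...} (size 4)  {sr, sr^3, ...} (size 4)
  chi_1 (triv)               1             1               1                    1                    1                    1                        1                       
  chi_2 (sign: r->1, s->-1)  1             1               1                    1                    1                    -1                       -1                      
  chi_3 (r->-1, s->1)        1             1               -1                   1                    -1                   1                        -1                      
  chi_4 (r->-1, s->-1)       1             1               -1                   1                    -1                   -1                       1                       
  chi_5 (2d, j=1)            2             -2              sqrt(2)              0                    -sqrt(2)             0                        0                       
  chi_6 (2d, j=2)            2             2               0                    -2                   0                    0                        0                       
  chi_7 (2d, j=3)            2             -2              -sqrt(2)             0                    sqrt(2)              0                        0                       

Spot check: chi_4 (r->-1, s->-1) on {s, sr^2, ...} = -1.

Proof sketch: D_8 has order 2*8 = 16 with 7 conjugacy classes, hence 7 irreducibles. Sum of squared dims 1 + 1 + 1 + 1 + 4 + 4 + 4 = 16 = |G|. Linear characters come from the abelianisation; the 2-dimensional irreps have character r^k -> 2*cos(2*pi*j*k/8), reflections -> 0.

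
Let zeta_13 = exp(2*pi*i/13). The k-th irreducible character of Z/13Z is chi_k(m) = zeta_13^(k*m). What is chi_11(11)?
chi_11(11) = zeta_13^121 = exp(8*I*pi/13)

Proof sketch: chi_11(11) = zeta_13^(11*11) = zeta_13^121. Since zeta_13^13 = 1, this equals zeta_13^4 = exp(2*pi*i*4/13) = exp(8*I*pi/13).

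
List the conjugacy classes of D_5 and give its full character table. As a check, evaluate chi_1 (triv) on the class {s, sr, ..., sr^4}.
Conjugacy classes: {e} of size 1, {r^1, r^4} of size 2, {r^2, r^3} of size 2, {s, sr, ..., sr^4} of size 5.
Character table:
  irrep \ class              {e} (size 1)  {r^1, r^4} (size 2)  {r^2, r^3} (size 2)  {s, sr, ..., sr^4} (size 5)
  chi_1 (triv)               1             1                    1                    1                          
  chi_2 (sign: r->1, s->-1)  1             1                    1                    -1                         
  chi_3 (2d, j=1)            2             -1/2 + sqrt(5)/2     -sqrt(5)/2 - 1/2     0                          
  chi_4 (2d, j=2)            2             -sqrt(5)/2 - 1/2     -1/2 + sqrt(5)/2     0                          

Spot check: chi_1 (triv) on {s, sr, ..., sr^4} = 1.

Details: D_5 has order 2*5 = 10 with 4 conjugacy classes, hence 4 irreducibles. Sum of squared dims 1 + 1 + 4 + 4 = 10 = |G|. Linear characters come from the abelianisation; the 2-dimensional irreps have character r^k -> 2*cos(2*pi*j*k/5), reflections -> 0.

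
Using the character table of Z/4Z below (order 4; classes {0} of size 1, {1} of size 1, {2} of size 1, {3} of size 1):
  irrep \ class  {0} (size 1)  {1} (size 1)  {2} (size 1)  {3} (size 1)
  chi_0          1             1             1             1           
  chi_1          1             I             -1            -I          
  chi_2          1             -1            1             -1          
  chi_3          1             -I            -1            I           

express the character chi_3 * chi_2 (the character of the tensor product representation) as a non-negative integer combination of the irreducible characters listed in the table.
chi_3 tensor chi_2 = chi_1 (all other irreducibles have multiplicity 0).

Derivation: The character of a tensor product is the pointwise product (chi_3 * chi_2)(C) = chi_3(C) * chi_2(C):
  {0}: (1)*(1), {1}: (-I)*(-1), {2}: (-1)*(1), {3}: (I)*(-1)
so (chi_3 * chi_2) takes values
  {0} -> 1, {1} -> I, {2} -> -1, {3} -> -I.
Now take the inner product of this character with each irreducible chi from the table, <chi_3*chi_2, chi> = (1/4) sum_C |C| (chi_3*chi_2)(C) conj(chi(C)):
  <chi_3*chi_2, chi_0> = (1/4)[1*(1)*conj(1) + 1*(I)*conj(1) + 1*(-1)*conj(1) + 1*(-I)*conj(1)]
      = (1/4)[(1) + (I) + (-1) + (-I)] = 0/4 = 0
  <chi_3*chi_2, chi_1> = (1/4)[1*(1)*conj(1) + 1*(I)*conj(I) + 1*(-1)*conj(-1) + 1*(-I)*conj(-I)]
      = (1/4)[(1) + (1) + (1) + (1)] = 4/4 = 1
  <chi_3*chi_2, chi_2> = (1/4)[1*(1)*conj(1) + 1*(I)*conj(-1) + 1*(-1)*conj(1) + 1*(-I)*conj(-1)]
      = (1/4)[(1) + (-I) + (-1) + (I)] = 0/4 = 0
  <chi_3*chi_2, chi_3> = (1/4)[1*(1)*conj(1) + 1*(I)*conj(-I) + 1*(-1)*conj(-1) + 1*(-I)*conj(I)]
      = (1/4)[(1) + (-1) + (1) + (-1)] = 0/4 = 0
(Exp terms are combined using exp(i*s)*conj(exp(i*t)) = exp(i*(s-t)), and sums of them are collapsed using the identity that for every m > 1 the m distinct m-th roots of unity sum to 0, e.g. 1 + exp(2*I*pi/3) + exp(-2*I*pi/3) = 0.)
Hence the multiplicities are chi_1: 1. Dimension check: dim(chi_3)*dim(chi_2) = 1*1 = 1 and sum (mult * dim) = 1*1 = 1.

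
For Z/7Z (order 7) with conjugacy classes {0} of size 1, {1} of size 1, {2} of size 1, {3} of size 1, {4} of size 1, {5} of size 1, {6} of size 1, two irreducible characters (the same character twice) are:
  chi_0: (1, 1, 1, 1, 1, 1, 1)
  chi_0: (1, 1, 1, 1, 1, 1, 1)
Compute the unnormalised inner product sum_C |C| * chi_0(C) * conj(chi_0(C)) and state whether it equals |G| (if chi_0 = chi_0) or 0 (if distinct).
Sum = 7 = |G| = 7; so <chi_0, chi_0> = 1 (norm-1 confirms irreducibility).

Details: Compute term by term over conjugacy classes (|C| * chi_0(C) * conj(chi_0(C))):
  1*(1)*conj(1) + 1*(1)*conj(1) + 1*(1)*conj(1) + 1*(1)*conj(1) + 1*(1)*conj(1) + 1*(1)*conj(1) + 1*(1)*conj(1)
  = (1) + (1) + (1) + (1) + (1) + (1) + (1)
  = 7.
(Exp terms are combined using exp(i*s)*conj(exp(i*t)) = exp(i*(s-t)), and sums of them are collapsed using the identity that for every m > 1 the m distinct m-th roots of unity sum to 0, e.g. 1 + exp(2*I*pi/3) + exp(-2*I*pi/3) = 0.)
Dividing by |G| = 7 gives 7/7 = 1, matching the row-orthogonality relation <chi_0, chi_0> = [chi_0 = chi_0].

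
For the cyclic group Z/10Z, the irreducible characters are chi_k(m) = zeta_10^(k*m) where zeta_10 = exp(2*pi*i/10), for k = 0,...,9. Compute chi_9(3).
chi_9(3) = zeta_10^27 = exp(-3*I*pi/5)

Argument: chi_9(3) = zeta_10^(9*3) = zeta_10^27. Since zeta_10^10 = 1, this equals zeta_10^7 = exp(2*pi*i*7/10) = exp(-3*I*pi/5).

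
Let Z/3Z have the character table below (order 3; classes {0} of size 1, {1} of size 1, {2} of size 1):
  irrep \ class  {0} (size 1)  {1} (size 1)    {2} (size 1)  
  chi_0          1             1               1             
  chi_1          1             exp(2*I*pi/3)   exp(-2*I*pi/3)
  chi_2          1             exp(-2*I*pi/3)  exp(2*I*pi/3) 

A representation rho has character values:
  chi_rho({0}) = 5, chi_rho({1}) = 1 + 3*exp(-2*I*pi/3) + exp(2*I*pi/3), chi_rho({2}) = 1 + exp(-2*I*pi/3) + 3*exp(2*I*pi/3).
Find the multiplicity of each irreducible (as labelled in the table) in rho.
Multiplicities: chi_0: 1, chi_1: 1, chi_2: 3.

Explanation: Use <chi_rho, chi> = (1/|G|) sum_C |C| * chi_rho(C) * conj(chi(C)) with |G| = 3 for each irreducible chi in the table:
  <chi_rho, chi_0> = (1/3)[1*(5)*conj(1) + 1*(1 + 3*exp(-2*I*pi/3) + exp(2*I*pi/3))*conj(1) + 1*(1 + exp(-2*I*pi/3) + 3*exp(2*I*pi/3))*conj(1)]
      = (1/3)[(5) + (1 + 3*exp(-2*I*pi/3) + exp(2*I*pi/3)) + (1 + exp(-2*I*pi/3) + 3*exp(2*I*pi/3))] = 3/3 = 1
  <chi_rho, chi_1> = (1/3)[1*(5)*conj(1) + 1*(1 + 3*exp(-2*I*pi/3) + exp(2*I*pi/3))*conj(exp(2*I*pi/3)) + 1*(1 + exp(-2*I*pi/3) + 3*exp(2*I*pi/3))*conj(exp(-2*I*pi/3))]
      = (1/3)[(5) + (1 + exp(-2*I*pi/3) + 3*exp(2*I*pi/3)) + (1 + 3*exp(-2*I*pi/3) + exp(2*I*pi/3))] = 3/3 = 1
  <chi_rho, chi_2> = (1/3)[1*(5)*conj(1) + 1*(1 + 3*exp(-2*I*pi/3) + exp(2*I*pi/3))*conj(exp(-2*I*pi/3)) + 1*(1 + exp(-2*I*pi/3) + 3*exp(2*I*pi/3))*conj(exp(2*I*pi/3))]
      = (1/3)[(5) + (2) + (2)] = 9/3 = 3
(Exp terms are combined using exp(i*s)*conj(exp(i*t)) = exp(i*(s-t)), and sums of them are collapsed using the identity that for every m > 1 the m distinct m-th roots of unity sum to 0, e.g. 1 + exp(2*I*pi/3) + exp(-2*I*pi/3) = 0.)
Dimension check: dim(rho) = sum (mult * dim) = 1*1 + 1*1 + 3*1 = 5 = chi_rho(e) = 5.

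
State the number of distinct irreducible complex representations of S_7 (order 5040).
15

Details: The number of irreducible complex representations of a finite group equals its number of conjugacy classes. Conjugacy classes in S_7 correspond to cycle types, i.e. partitions of 7; there are p(7) = 15 of them, so S_7 (order 5040) has exactly 15 irreducible complex representations.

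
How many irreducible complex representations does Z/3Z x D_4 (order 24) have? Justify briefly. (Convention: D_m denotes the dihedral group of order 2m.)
15

Details: The number of irreducible complex representations of a finite group equals its number of conjugacy classes. For a direct product, #classes(G x H) = #classes(G) * #classes(H). Z/3Z has 3 classes (abelian), D_4 has 5 classes, so 3 * 5 = 15, so Z/3Z x D_4 (order 24) has exactly 15 irreducible complex representations.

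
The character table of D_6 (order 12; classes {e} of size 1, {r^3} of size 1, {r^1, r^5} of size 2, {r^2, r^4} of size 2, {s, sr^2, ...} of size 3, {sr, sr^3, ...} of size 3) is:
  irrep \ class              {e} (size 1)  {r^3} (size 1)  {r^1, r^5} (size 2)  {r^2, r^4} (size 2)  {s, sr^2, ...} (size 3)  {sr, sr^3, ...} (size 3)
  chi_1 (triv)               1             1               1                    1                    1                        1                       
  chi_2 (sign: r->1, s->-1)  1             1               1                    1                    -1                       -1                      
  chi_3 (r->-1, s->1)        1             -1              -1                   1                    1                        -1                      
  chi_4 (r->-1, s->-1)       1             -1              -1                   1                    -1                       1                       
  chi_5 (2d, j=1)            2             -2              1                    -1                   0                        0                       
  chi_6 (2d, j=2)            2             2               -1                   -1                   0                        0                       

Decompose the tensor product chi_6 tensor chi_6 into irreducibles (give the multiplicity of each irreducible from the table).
chi_6 tensor chi_6 = chi_1 + chi_2 + chi_6 (all other irreducibles have multiplicity 0).

The character of a tensor product is the pointwise product (chi_6 * chi_6)(C) = chi_6(C) * chi_6(C):
  {e}: (2)*(2), {r^3}: (2)*(2), {r^1, r^5}: (-1)*(-1), {r^2, r^4}: (-1)*(-1), {s, sr^2, ...}: (0)*(0), {sr, sr^3, ...}: (0)*(0)
so (chi_6 * chi_6) takes values
  {e} -> 4, {r^3} -> 4, {r^1, r^5} -> 1, {r^2, r^4} -> 1, {s, sr^2, ...} -> 0, {sr, sr^3, ...} -> 0.
Now take the inner product of this character with each irreducible chi from the table, <chi_6*chi_6, chi> = (1/12) sum_C |C| (chi_6*chi_6)(C) conj(chi(C)):
  <chi_6*chi_6, chi_1> = (1/12)[1*(4)*conj(1) + 1*(4)*conj(1) + 2*(1)*conj(1) + 2*(1)*conj(1) + 3*(0)*conj(1) + 3*(0)*conj(1)]
      = (1/12)[(4) + (4) + (2) + (2) + (0) + (0)] = 12/12 = 1
  <chi_6*chi_6, chi_2> = (1/12)[1*(4)*conj(1) + 1*(4)*conj(1) + 2*(1)*conj(1) + 2*(1)*conj(1) + 3*(0)*conj(-1) + 3*(0)*conj(-1)]
      = (1/12)[(4) + (4) + (2) + (2) + (0) + (0)] = 12/12 = 1
  <chi_6*chi_6, chi_3> = (1/12)[1*(4)*conj(1) + 1*(4)*conj(-1) + 2*(1)*conj(-1) + 2*(1)*conj(1) + 3*(0)*conj(1) + 3*(0)*conj(-1)]
      = (1/12)[(4) + (-4) + (-2) + (2) + (0) + (0)] = 0/12 = 0
  <chi_6*chi_6, chi_4> = (1/12)[1*(4)*conj(1) + 1*(4)*conj(-1) + 2*(1)*conj(-1) + 2*(1)*conj(1) + 3*(0)*conj(-1) + 3*(0)*conj(1)]
      = (1/12)[(4) + (-4) + (-2) + (2) + (0) + (0)] = 0/12 = 0
  <chi_6*chi_6, chi_5> = (1/12)[1*(4)*conj(2) + 1*(4)*conj(-2) + 2*(1)*conj(1) + 2*(1)*conj(-1) + 3*(0)*conj(0) + 3*(0)*conj(0)]
      = (1/12)[(8) + (-8) + (2) + (-2) + (0) + (0)] = 0/12 = 0
  <chi_6*chi_6, chi_6> = (1/12)[1*(4)*conj(2) + 1*(4)*conj(2) + 2*(1)*conj(-1) + 2*(1)*conj(-1) + 3*(0)*conj(0) + 3*(0)*conj(0)]
      = (1/12)[(8) + (8) + (-2) + (-2) + (0) + (0)] = 12/12 = 1
Hence the multiplicities are chi_1: 1, chi_2: 1, chi_6: 1. Dimension check: dim(chi_6)*dim(chi_6) = 2*2 = 4 and sum (mult * dim) = 1*1 + 1*1 + 1*2 = 4.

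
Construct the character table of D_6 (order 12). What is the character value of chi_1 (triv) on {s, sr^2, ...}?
Conjugacy classes: {e} of size 1, {r^3} of size 1, {r^1, r^5} of size 2, {r^2, r^4} of size 2, {s, sr^2, ...} of size 3, {sr, sr^3, ...} of size 3.
Character table:
  irrep \ class              {e} (size 1)  {r^3} (size 1)  {r^1, r^5} (size 2)  {r^2, r^4} (size 2)  {s, sr^2, ...} (size 3)  {sr, sr^3, ...} (size 3)
  chi_1 (triv)               1             1               1                    1                    1                        1                       
  chi_2 (sign: r->1, s->-1)  1             1               1                    1                    -1                       -1                      
  chi_3 (r->-1, s->1)        1             -1              -1                   1                    1                        -1                      
  chi_4 (r->-1, s->-1)       1             -1              -1                   1                    -1                       1                       
  chi_5 (2d, j=1)            2             -2              1                    -1                   0                        0                       
  chi_6 (2d, j=2)            2             2               -1                   -1                   0                        0                       

Spot check: chi_1 (triv) on {s, sr^2, ...} = 1.

D_6 has order 2*6 = 12 with 6 conjugacy classes, hence 6 irreducibles. Sum of squared dims 1 + 1 + 1 + 1 + 4 + 4 = 12 = |G|. Linear characters come from the abelianisation; the 2-dimensional irreps have character r^k -> 2*cos(2*pi*j*k/6), reflections -> 0.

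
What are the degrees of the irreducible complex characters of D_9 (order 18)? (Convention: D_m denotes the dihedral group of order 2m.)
Dimensions: 1, 1, 2, 2, 2, 2

Proof sketch: There are 6 irreducibles (= number of conjugacy classes). Their dimensions d_i satisfy sum d_i^2 = |G| = 18: 1 + 1 + 4 + 4 + 4 + 4 = 18.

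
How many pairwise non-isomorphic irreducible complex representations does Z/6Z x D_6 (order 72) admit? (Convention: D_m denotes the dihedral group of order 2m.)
36

Working: The number of irreducible complex representations of a finite group equals its number of conjugacy classes. For a direct product, #classes(G x H) = #classes(G) * #classes(H). Z/6Z has 6 classes (abelian), D_6 has 6 classes, so 6 * 6 = 36, so Z/6Z x D_6 (order 72) has exactly 36 irreducible complex representations.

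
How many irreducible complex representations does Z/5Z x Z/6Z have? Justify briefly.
30

Working: The number of irreducible complex representations of a finite group equals its number of conjugacy classes. Z/5Z x Z/6Z is abelian of order 30, so every element is its own conjugacy class: 30 classes, so Z/5Z x Z/6Z (order 30) has exactly 30 irreducible complex representations.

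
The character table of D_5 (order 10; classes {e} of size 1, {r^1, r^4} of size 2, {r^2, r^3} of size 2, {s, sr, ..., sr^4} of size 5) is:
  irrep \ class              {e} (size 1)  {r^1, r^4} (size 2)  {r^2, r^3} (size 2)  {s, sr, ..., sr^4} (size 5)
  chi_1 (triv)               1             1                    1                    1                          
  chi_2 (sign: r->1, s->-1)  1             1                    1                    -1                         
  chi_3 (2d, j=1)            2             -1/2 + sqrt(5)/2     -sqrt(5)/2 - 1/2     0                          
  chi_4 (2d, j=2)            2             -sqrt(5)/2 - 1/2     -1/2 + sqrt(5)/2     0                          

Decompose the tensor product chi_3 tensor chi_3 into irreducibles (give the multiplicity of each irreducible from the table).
chi_3 tensor chi_3 = chi_1 + chi_2 + chi_4 (all other irreducibles have multiplicity 0).

Solution. The character of a tensor product is the pointwise product (chi_3 * chi_3)(C) = chi_3(C) * chi_3(C):
  {e}: (2)*(2), {r^1, r^4}: (-1/2 + sqrt(5)/2)*(-1/2 + sqrt(5)/2), {r^2, r^3}: (-sqrt(5)/2 - 1/2)*(-sqrt(5)/2 - 1/2), {s, sr, ..., sr^4}: (0)*(0)
so (chi_3 * chi_3) takes values
  {e} -> 4, {r^1, r^4} -> 3/2 - sqrt(5)/2, {r^2, r^3} -> sqrt(5)/2 + 3/2, {s, sr, ..., sr^4} -> 0.
Now take the inner product of this character with each irreducible chi from the table, <chi_3*chi_3, chi> = (1/10) sum_C |C| (chi_3*chi_3)(C) conj(chi(C)):
  <chi_3*chi_3, chi_1> = (1/10)[1*(4)*conj(1) + 2*(3/2 - sqrt(5)/2)*conj(1) + 2*(sqrt(5)/2 + 3/2)*conj(1) + 5*(0)*conj(1)]
      = (1/10)[(4) + (3 - sqrt(5)) + (sqrt(5) + 3) + (0)] = 10/10 = 1
  <chi_3*chi_3, chi_2> = (1/10)[1*(4)*conj(1) + 2*(3/2 - sqrt(5)/2)*conj(1) + 2*(sqrt(5)/2 + 3/2)*conj(1) + 5*(0)*conj(-1)]
      = (1/10)[(4) + (3 - sqrt(5)) + (sqrt(5) + 3) + (0)] = 10/10 = 1
  <chi_3*chi_3, chi_3> = (1/10)[1*(4)*conj(2) + 2*(3/2 - sqrt(5)/2)*conj(-1/2 + sqrt(5)/2) + 2*(sqrt(5)/2 + 3/2)*conj(-sqrt(5)/2 - 1/2) + 5*(0)*conj(0)]
      = (1/10)[(8) + (-4 + 2*sqrt(5)) + (-2*sqrt(5) - 4) + (0)] = 0/10 = 0
  <chi_3*chi_3, chi_4> = (1/10)[1*(4)*conj(2) + 2*(3/2 - sqrt(5)/2)*conj(-sqrt(5)/2 - 1/2) + 2*(sqrt(5)/2 + 3/2)*conj(-1/2 + sqrt(5)/2) + 5*(0)*conj(0)]
      = (1/10)[(8) + (1 - sqrt(5)) + (1 + sqrt(5)) + (0)] = 10/10 = 1
Hence the multiplicities are chi_1: 1, chi_2: 1, chi_4: 1. Dimension check: dim(chi_3)*dim(chi_3) = 2*2 = 4 and sum (mult * dim) = 1*1 + 1*1 + 1*2 = 4.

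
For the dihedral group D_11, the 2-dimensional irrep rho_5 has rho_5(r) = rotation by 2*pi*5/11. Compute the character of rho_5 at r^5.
chi_{rho_5}(r^5) = 2*cos(2*pi*5*5/11) = -2*cos(5*pi/11)

Explanation: rho_5(r^5) is rotation by angle 2*pi*5*5/11, whose trace is 2*cos(2*pi*5*5/11) = -2*cos(5*pi/11).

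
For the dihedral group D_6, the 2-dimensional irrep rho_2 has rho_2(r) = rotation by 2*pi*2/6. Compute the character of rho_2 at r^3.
chi_{rho_2}(r^3) = 2*cos(2*pi*2*3/6) = 2

Working: rho_2(r^3) is rotation by angle 2*pi*2*3/6, whose trace is 2*cos(2*pi*2*3/6) = 2.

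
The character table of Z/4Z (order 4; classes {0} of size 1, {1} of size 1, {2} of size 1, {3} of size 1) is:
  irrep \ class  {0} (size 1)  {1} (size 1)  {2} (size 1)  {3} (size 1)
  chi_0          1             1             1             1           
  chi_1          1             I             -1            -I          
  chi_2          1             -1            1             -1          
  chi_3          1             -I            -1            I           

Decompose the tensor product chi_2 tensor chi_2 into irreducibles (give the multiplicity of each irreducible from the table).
chi_2 tensor chi_2 = chi_0 (all other irreducibles have multiplicity 0).

Proof sketch: The character of a tensor product is the pointwise product (chi_2 * chi_2)(C) = chi_2(C) * chi_2(C):
  {0}: (1)*(1), {1}: (-1)*(-1), {2}: (1)*(1), {3}: (-1)*(-1)
so (chi_2 * chi_2) takes values
  {0} -> 1, {1} -> 1, {2} -> 1, {3} -> 1.
Now take the inner product of this character with each irreducible chi from the table, <chi_2*chi_2, chi> = (1/4) sum_C |C| (chi_2*chi_2)(C) conj(chi(C)):
  <chi_2*chi_2, chi_0> = (1/4)[1*(1)*conj(1) + 1*(1)*conj(1) + 1*(1)*conj(1) + 1*(1)*conj(1)]
      = (1/4)[(1) + (1) + (1) + (1)] = 4/4 = 1
  <chi_2*chi_2, chi_1> = (1/4)[1*(1)*conj(1) + 1*(1)*conj(I) + 1*(1)*conj(-1) + 1*(1)*conj(-I)]
      = (1/4)[(1) + (-I) + (-1) + (I)] = 0/4 = 0
  <chi_2*chi_2, chi_2> = (1/4)[1*(1)*conj(1) + 1*(1)*conj(-1) + 1*(1)*conj(1) + 1*(1)*conj(-1)]
      = (1/4)[(1) + (-1) + (1) + (-1)] = 0/4 = 0
  <chi_2*chi_2, chi_3> = (1/4)[1*(1)*conj(1) + 1*(1)*conj(-I) + 1*(1)*conj(-1) + 1*(1)*conj(I)]
      = (1/4)[(1) + (I) + (-1) + (-I)] = 0/4 = 0
(Exp terms are combined using exp(i*s)*conj(exp(i*t)) = exp(i*(s-t)), and sums of them are collapsed using the identity that for every m > 1 the m distinct m-th roots of unity sum to 0, e.g. 1 + exp(2*I*pi/3) + exp(-2*I*pi/3) = 0.)
Hence the multiplicities are chi_0: 1. Dimension check: dim(chi_2)*dim(chi_2) = 1*1 = 1 and sum (mult * dim) = 1*1 = 1.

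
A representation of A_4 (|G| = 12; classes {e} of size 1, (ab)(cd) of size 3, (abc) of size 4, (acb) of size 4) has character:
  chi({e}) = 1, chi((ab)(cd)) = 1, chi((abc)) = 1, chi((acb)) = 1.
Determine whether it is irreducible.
Irreducible: <chi, chi> = 1.

Why: <chi, chi> = (1/|G|) sum_C |C| * |chi(C)|^2 = (1/12)[1*|1|^2 + 3*|1|^2 + 4*|1|^2 + 4*|1|^2]
  = (1/12)[(1) + (3) + (4) + (4)] = 12/12 = 1.
(Exp terms are combined using exp(i*s)*conj(exp(i*t)) = exp(i*(s-t)), and sums of them are collapsed using the identity that for every m > 1 the m distinct m-th roots of unity sum to 0, e.g. 1 + exp(2*I*pi/3) + exp(-2*I*pi/3) = 0.)
A character is irreducible iff <chi, chi> = 1, so this representation is irreducible.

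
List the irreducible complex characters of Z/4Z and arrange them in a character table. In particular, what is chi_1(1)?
Character table of Z/4Z (irreps indexed chi_0,...,chi_3 with chi_k(m) = zeta_4^(k*m), zeta_4 = exp(2*pi*i/4)):
  irrep \ class  {0} (size 1)  {1} (size 1)  {2} (size 1)  {3} (size 1)
  chi_0          1             1             1             1           
  chi_1          1             I             -1            -I          
  chi_2          1             -1            1             -1          
  chi_3          1             -I            -1            I           

Spot check: chi_1(1) = zeta_4^(1*1) = zeta_4^1 = I.

Why: Z/4Z is abelian, so all 4 irreducible complex representations are 1-dimensional. They are given by chi_k(m) = zeta_4^(k*m) for k = 0,...,3. Row orthogonality: sum_m chi_k(m) conj(chi_l(m)) = 4 * [k = l].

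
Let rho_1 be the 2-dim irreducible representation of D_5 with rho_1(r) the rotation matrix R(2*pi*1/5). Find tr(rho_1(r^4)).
chi_{rho_1}(r^4) = 2*cos(2*pi*1*4/5) = -1/2 + sqrt(5)/2

Proof sketch: rho_1(r^4) is rotation by angle 2*pi*1*4/5, whose trace is 2*cos(2*pi*1*4/5) = -1/2 + sqrt(5)/2.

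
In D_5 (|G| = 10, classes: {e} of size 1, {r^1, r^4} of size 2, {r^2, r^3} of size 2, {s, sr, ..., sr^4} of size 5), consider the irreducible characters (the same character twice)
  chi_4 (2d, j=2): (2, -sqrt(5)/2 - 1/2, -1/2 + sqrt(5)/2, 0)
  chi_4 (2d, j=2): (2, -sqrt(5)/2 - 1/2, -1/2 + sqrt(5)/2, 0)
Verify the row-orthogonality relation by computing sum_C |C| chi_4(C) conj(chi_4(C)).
Sum = 10 = |G| = 10; so <chi_4, chi_4> = 1 (norm-1 confirms irreducibility).

Details: Compute term by term over conjugacy classes (|C| * chi_4(C) * conj(chi_4(C))):
  1*(2)*conj(2) + 2*(-sqrt(5)/2 - 1/2)*conj(-sqrt(5)/2 - 1/2) + 2*(-1/2 + sqrt(5)/2)*conj(-1/2 + sqrt(5)/2) + 5*(0)*conj(0)
  = (4) + (sqrt(5) + 3) + (3 - sqrt(5)) + (0)
  = 10.
Dividing by |G| = 10 gives 10/10 = 1, matching the row-orthogonality relation <chi_4, chi_4> = [chi_4 = chi_4].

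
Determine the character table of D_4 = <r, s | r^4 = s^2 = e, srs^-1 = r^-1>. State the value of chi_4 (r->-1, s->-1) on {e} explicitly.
Conjugacy classes: {e} of size 1, {r^2} of size 1, {r^1, r^3} of size 2, {s, sr^2, ...} of size 2, {sr, sr^3, ...} of size 2.
Character table:
  irrep \ class              {e} (size 1)  {r^2} (size 1)  {r^1, r^3} (size 2)  {s, sr^2, ...} (size 2)  {sr, sr^3, ...} (size 2)
  chi_1 (triv)               1             1               1                    1                        1                       
  chi_2 (sign: r->1, s->-1)  1             1               1                    -1                       -1                      
  chi_3 (r->-1, s->1)        1             1               -1                   1                        -1                      
  chi_4 (r->-1, s->-1)       1             1               -1                   -1                       1                       
  chi_5 (2d, j=1)            2             -2              0                    0                        0                       

Spot check: chi_4 (r->-1, s->-1) on {e} = 1.

Explanation: D_4 has order 2*4 = 8 with 5 conjugacy classes, hence 5 irreducibles. Sum of squared dims 1 + 1 + 1 + 1 + 4 = 8 = |G|. Linear characters come from the abelianisation; the 2-dimensional irreps have character r^k -> 2*cos(2*pi*j*k/4), reflections -> 0.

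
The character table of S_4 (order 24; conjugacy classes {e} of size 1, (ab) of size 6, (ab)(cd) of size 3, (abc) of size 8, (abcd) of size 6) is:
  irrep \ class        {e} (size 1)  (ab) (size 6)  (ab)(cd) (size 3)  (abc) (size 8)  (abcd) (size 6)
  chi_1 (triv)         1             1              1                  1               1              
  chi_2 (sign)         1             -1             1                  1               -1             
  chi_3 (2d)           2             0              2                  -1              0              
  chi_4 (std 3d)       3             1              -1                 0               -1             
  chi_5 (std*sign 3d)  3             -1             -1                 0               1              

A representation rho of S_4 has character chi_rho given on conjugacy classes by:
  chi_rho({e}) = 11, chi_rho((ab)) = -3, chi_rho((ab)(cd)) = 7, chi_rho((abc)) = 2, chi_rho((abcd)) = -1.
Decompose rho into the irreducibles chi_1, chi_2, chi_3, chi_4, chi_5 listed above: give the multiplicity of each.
Multiplicities: chi_1: 1, chi_2: 3, chi_3: 2, chi_4: 0, chi_5: 1.

Explanation: Use <chi_rho, chi> = (1/|G|) sum_C |C| * chi_rho(C) * conj(chi(C)) with |G| = 24 for each irreducible chi in the table:
  <chi_rho, chi_1> = (1/24)[1*(11)*conj(1) + 6*(-3)*conj(1) + 3*(7)*conj(1) + 8*(2)*conj(1) + 6*(-1)*conj(1)]
      = (1/24)[(11) + (-18) + (21) + (16) + (-6)] = 24/24 = 1
  <chi_rho, chi_2> = (1/24)[1*(11)*conj(1) + 6*(-3)*conj(-1) + 3*(7)*conj(1) + 8*(2)*conj(1) + 6*(-1)*conj(-1)]
      = (1/24)[(11) + (18) + (21) + (16) + (6)] = 72/24 = 3
  <chi_rho, chi_3> = (1/24)[1*(11)*conj(2) + 6*(-3)*conj(0) + 3*(7)*conj(2) + 8*(2)*conj(-1) + 6*(-1)*conj(0)]
      = (1/24)[(22) + (0) + (42) + (-16) + (0)] = 48/24 = 2
  <chi_rho, chi_4> = (1/24)[1*(11)*conj(3) + 6*(-3)*conj(1) + 3*(7)*conj(-1) + 8*(2)*conj(0) + 6*(-1)*conj(-1)]
      = (1/24)[(33) + (-18) + (-21) + (0) + (6)] = 0/24 = 0
  <chi_rho, chi_5> = (1/24)[1*(11)*conj(3) + 6*(-3)*conj(-1) + 3*(7)*conj(-1) + 8*(2)*conj(0) + 6*(-1)*conj(1)]
      = (1/24)[(33) + (18) + (-21) + (0) + (-6)] = 24/24 = 1
Dimension check: dim(rho) = sum (mult * dim) = 1*1 + 3*1 + 2*2 + 0*3 + 1*3 = 11 = chi_rho(e) = 11.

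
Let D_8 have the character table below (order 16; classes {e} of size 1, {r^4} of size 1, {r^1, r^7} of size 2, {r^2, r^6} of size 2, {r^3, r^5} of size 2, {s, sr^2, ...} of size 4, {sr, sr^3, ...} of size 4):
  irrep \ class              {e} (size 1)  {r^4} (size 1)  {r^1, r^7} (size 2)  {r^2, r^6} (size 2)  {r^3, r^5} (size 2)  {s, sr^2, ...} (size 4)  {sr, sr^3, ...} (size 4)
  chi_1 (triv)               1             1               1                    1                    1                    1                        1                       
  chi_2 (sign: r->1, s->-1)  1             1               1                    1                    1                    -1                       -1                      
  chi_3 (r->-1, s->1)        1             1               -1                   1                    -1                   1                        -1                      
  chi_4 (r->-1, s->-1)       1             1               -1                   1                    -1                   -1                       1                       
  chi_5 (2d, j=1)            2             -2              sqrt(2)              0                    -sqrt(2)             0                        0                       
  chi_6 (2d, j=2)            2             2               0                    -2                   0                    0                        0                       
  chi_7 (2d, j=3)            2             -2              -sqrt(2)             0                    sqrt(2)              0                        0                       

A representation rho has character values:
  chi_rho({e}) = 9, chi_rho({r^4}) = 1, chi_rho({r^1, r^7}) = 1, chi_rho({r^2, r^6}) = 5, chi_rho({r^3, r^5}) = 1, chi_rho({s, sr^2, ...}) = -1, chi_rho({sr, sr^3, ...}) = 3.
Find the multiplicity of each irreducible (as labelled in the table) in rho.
Multiplicities: chi_1: 2, chi_2: 1, chi_3: 0, chi_4: 2, chi_5: 1, chi_6: 0, chi_7: 1.

Solution. Use <chi_rho, chi> = (1/|G|) sum_C |C| * chi_rho(C) * conj(chi(C)) with |G| = 16 for each irreducible chi in the table:
  <chi_rho, chi_1> = (1/16)[1*(9)*conj(1) + 1*(1)*conj(1) + 2*(1)*conj(1) + 2*(5)*conj(1) + 2*(1)*conj(1) + 4*(-1)*conj(1) + 4*(3)*conj(1)]
      = (1/16)[(9) + (1) + (2) + (10) + (2) + (-4) + (12)] = 32/16 = 2
  <chi_rho, chi_2> = (1/16)[1*(9)*conj(1) + 1*(1)*conj(1) + 2*(1)*conj(1) + 2*(5)*conj(1) + 2*(1)*conj(1) + 4*(-1)*conj(-1) + 4*(3)*conj(-1)]
      = (1/16)[(9) + (1) + (2) + (10) + (2) + (4) + (-12)] = 16/16 = 1
  <chi_rho, chi_3> = (1/16)[1*(9)*conj(1) + 1*(1)*conj(1) + 2*(1)*conj(-1) + 2*(5)*conj(1) + 2*(1)*conj(-1) + 4*(-1)*conj(1) + 4*(3)*conj(-1)]
      = (1/16)[(9) + (1) + (-2) + (10) + (-2) + (-4) + (-12)] = 0/16 = 0
  <chi_rho, chi_4> = (1/16)[1*(9)*conj(1) + 1*(1)*conj(1) + 2*(1)*conj(-1) + 2*(5)*conj(1) + 2*(1)*conj(-1) + 4*(-1)*conj(-1) + 4*(3)*conj(1)]
      = (1/16)[(9) + (1) + (-2) + (10) + (-2) + (4) + (12)] = 32/16 = 2
  <chi_rho, chi_5> = (1/16)[1*(9)*conj(2) + 1*(1)*conj(-2) + 2*(1)*conj(sqrt(2)) + 2*(5)*conj(0) + 2*(1)*conj(-sqrt(2)) + 4*(-1)*conj(0) + 4*(3)*conj(0)]
      = (1/16)[(18) + (-2) + (2*sqrt(2)) + (0) + (-2*sqrt(2)) + (0) + (0)] = 16/16 = 1
  <chi_rho, chi_6> = (1/16)[1*(9)*conj(2) + 1*(1)*conj(2) + 2*(1)*conj(0) + 2*(5)*conj(-2) + 2*(1)*conj(0) + 4*(-1)*conj(0) + 4*(3)*conj(0)]
      = (1/16)[(18) + (2) + (0) + (-20) + (0) + (0) + (0)] = 0/16 = 0
  <chi_rho, chi_7> = (1/16)[1*(9)*conj(2) + 1*(1)*conj(-2) + 2*(1)*conj(-sqrt(2)) + 2*(5)*conj(0) + 2*(1)*conj(sqrt(2)) + 4*(-1)*conj(0) + 4*(3)*conj(0)]
      = (1/16)[(18) + (-2) + (-2*sqrt(2)) + (0) + (2*sqrt(2)) + (0) + (0)] = 16/16 = 1
Dimension check: dim(rho) = sum (mult * dim) = 2*1 + 1*1 + 0*1 + 2*1 + 1*2 + 0*2 + 1*2 = 9 = chi_rho(e) = 9.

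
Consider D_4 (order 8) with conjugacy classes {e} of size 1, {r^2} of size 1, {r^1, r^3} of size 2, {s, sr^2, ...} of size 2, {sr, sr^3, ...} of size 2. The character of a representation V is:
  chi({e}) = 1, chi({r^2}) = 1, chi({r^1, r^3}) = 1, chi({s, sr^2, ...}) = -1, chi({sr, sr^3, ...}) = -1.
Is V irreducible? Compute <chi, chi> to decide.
Irreducible: <chi, chi> = 1.

<chi, chi> = (1/|G|) sum_C |C| * |chi(C)|^2 = (1/8)[1*|1|^2 + 1*|1|^2 + 2*|1|^2 + 2*|-1|^2 + 2*|-1|^2]
  = (1/8)[(1) + (1) + (2) + (2) + (2)] = 8/8 = 1.
A character is irreducible iff <chi, chi> = 1, so this representation is irreducible.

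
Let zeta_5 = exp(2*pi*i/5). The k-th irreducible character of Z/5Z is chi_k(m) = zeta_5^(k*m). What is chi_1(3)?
chi_1(3) = zeta_5^3 = exp(-4*I*pi/5)

Justification: chi_1(3) = zeta_5^(1*3) = zeta_5^3. Since zeta_5^5 = 1, this equals zeta_5^3 = exp(2*pi*i*3/5) = exp(-4*I*pi/5).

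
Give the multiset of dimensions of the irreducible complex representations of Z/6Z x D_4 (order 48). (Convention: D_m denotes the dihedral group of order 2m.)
Dimensions: 1, 1, 1, 1, 1, 1, 1, 1, 1, 1, 1, 1, 1, 1, 1, 1, 1, 1, 1, 1, 1, 1, 1, 1, 2, 2, 2, 2, 2, 2

Proof sketch: There are 30 irreducibles (= number of conjugacy classes). Their dimensions d_i satisfy sum d_i^2 = |G| = 48: 1 + 1 + 1 + 1 + 1 + 1 + 1 + 1 + 1 + 1 + 1 + 1 + 1 + 1 + 1 + 1 + 1 + 1 + 1 + 1 + 1 + 1 + 1 + 1 + 4 + 4 + 4 + 4 + 4 + 4 = 48. (For the product with Z/6Z: each of the 6 1-dim characters of Z/6Z tensors with each irrep of D_4, giving 6 copies of each D_4-dimension.)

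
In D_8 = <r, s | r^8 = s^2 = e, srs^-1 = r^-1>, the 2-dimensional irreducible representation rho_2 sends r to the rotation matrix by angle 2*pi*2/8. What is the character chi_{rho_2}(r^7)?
chi_{rho_2}(r^7) = 2*cos(2*pi*2*7/8) = 0

rho_2(r^7) is rotation by angle 2*pi*2*7/8, whose trace is 2*cos(2*pi*2*7/8) = 0.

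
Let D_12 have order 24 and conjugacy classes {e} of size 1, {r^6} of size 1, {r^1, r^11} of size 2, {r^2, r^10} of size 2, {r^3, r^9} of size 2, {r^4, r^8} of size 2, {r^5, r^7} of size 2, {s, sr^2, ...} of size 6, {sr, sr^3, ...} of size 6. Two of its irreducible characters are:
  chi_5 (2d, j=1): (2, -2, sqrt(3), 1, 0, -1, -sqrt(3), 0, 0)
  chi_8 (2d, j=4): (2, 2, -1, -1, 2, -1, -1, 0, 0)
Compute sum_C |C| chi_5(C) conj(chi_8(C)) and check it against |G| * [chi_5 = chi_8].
Sum = 0; so <chi_5, chi_8> = 0 (distinct irreducibles are orthogonal).

Compute term by term over conjugacy classes (|C| * chi_5(C) * conj(chi_8(C))):
  1*(2)*conj(2) + 1*(-2)*conj(2) + 2*(sqrt(3))*conj(-1) + 2*(1)*conj(-1) + 2*(0)*conj(2) + 2*(-1)*conj(-1) + 2*(-sqrt(3))*conj(-1) + 6*(0)*conj(0) + 6*(0)*conj(0)
  = (4) + (-4) + (-2*sqrt(3)) + (-2) + (0) + (2) + (2*sqrt(3)) + (0) + (0)
  = 0.
Dividing by |G| = 24 gives 0/24 = 0, matching the row-orthogonality relation <chi_5, chi_8> = [chi_5 = chi_8].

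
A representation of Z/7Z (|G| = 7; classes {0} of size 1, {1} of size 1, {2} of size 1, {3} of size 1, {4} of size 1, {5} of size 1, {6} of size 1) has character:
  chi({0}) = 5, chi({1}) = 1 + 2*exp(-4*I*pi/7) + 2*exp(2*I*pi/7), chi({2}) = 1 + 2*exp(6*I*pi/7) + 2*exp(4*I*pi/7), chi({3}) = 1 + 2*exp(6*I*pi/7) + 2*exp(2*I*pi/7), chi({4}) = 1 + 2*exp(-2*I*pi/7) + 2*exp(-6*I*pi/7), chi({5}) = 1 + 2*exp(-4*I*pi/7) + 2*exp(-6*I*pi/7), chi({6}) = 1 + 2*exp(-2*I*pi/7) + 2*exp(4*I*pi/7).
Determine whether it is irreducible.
Not irreducible (reducible): <chi, chi> = 9 > 1.

<chi, chi> = (1/|G|) sum_C |C| * |chi(C)|^2 = (1/7)[1*|5|^2 + 1*|1 + 2*exp(-4*I*pi/7) + 2*exp(2*I*pi/7)|^2 + 1*|1 + 2*exp(6*I*pi/7) + 2*exp(4*I*pi/7)|^2 + 1*|1 + 2*exp(6*I*pi/7) + 2*exp(2*I*pi/7)|^2 + 1*|1 + 2*exp(-2*I*pi/7) + 2*exp(-6*I*pi/7)|^2 + 1*|1 + 2*exp(-4*I*pi/7) + 2*exp(-6*I*pi/7)|^2 + 1*|1 + 2*exp(-2*I*pi/7) + 2*exp(4*I*pi/7)|^2]
  = (1/7)[(25) + (9 + 2*exp(-4*I*pi/7) + 4*exp(-6*I*pi/7) + 2*exp(-2*I*pi/7) + 2*exp(2*I*pi/7) + 4*exp(6*I*pi/7) + 2*exp(4*I*pi/7)) + (9 + 4*exp(-2*I*pi/7) + 2*exp(-4*I*pi/7) + 2*exp(-6*I*pi/7) + 2*exp(6*I*pi/7) + 2*exp(4*I*pi/7) + 4*exp(2*I*pi/7)) + (9 + 4*exp(-4*I*pi/7) + 2*exp(-2*I*pi/7) + 2*exp(-6*I*pi/7) + 2*exp(6*I*pi/7) + 2*exp(2*I*pi/7) + 4*exp(4*I*pi/7)) + (9 + 4*exp(-4*I*pi/7) + 2*exp(-2*I*pi/7) + 2*exp(-6*I*pi/7) + 2*exp(6*I*pi/7) + 2*exp(2*I*pi/7) + 4*exp(4*I*pi/7)) + (9 + 4*exp(-2*I*pi/7) + 2*exp(-4*I*pi/7) + 2*exp(-6*I*pi/7) + 2*exp(6*I*pi/7) + 2*exp(4*I*pi/7) + 4*exp(2*I*pi/7)) + (9 + 2*exp(-4*I*pi/7) + 4*exp(-6*I*pi/7) + 2*exp(-2*I*pi/7) + 2*exp(2*I*pi/7) + 4*exp(6*I*pi/7) + 2*exp(4*I*pi/7))] = 63/7 = 9.
(Exp terms are combined using exp(i*s)*conj(exp(i*t)) = exp(i*(s-t)), and sums of them are collapsed using the identity that for every m > 1 the m distinct m-th roots of unity sum to 0, e.g. 1 + exp(2*I*pi/3) + exp(-2*I*pi/3) = 0.)
A character is irreducible iff <chi, chi> = 1, so this representation is reducible.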